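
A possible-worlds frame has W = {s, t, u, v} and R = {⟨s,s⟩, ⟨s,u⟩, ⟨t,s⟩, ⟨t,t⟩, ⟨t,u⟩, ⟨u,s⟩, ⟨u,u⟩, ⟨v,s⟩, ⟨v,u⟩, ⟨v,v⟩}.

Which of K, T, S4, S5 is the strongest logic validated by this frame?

Reflexive (axiom T): yes — every world is R-related to itself.
Transitive (axiom 4): yes — every two-step R-path is closed by a direct edge.
Euclidean (axiom 5): no — t R s and t R t, but not s R t.
So F validates K, T, S4; S5 would additionally require R to be Euclidean. The strongest is S4.

S4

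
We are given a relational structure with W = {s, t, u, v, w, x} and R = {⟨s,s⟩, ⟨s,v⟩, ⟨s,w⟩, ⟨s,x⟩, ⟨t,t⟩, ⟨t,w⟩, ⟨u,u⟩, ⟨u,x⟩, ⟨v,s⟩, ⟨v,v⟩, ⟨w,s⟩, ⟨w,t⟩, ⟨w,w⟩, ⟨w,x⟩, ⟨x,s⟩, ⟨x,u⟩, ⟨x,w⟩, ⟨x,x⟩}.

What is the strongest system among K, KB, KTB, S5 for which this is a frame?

KTB

Symmetric (axiom B): yes — every pair in R has its reverse in R.
Reflexive (axiom T): yes — every world is R-related to itself.
Euclidean (axiom 5): no — s R v and s R w, but not v R w.
So F validates K, KB, KTB; S5 would additionally require R to be Euclidean. The strongest is KTB.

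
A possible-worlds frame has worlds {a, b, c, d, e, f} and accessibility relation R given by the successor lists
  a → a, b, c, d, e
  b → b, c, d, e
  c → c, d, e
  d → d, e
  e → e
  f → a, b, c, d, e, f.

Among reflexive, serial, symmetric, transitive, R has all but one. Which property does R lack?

symmetric

Reflexive: yes — every world is R-related to itself.
Serial: yes — every world has a successor (e.g. a R a).
Symmetric: no — a R b but not b R a.
Transitive: yes — every two-step R-path is closed by a direct edge.
Only symmetric fails.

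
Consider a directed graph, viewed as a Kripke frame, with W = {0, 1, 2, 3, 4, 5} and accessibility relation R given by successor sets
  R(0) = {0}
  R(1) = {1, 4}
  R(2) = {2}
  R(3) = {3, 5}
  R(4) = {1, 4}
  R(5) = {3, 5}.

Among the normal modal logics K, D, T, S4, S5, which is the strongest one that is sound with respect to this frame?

S5

Serial (axiom D): yes — every world has a successor (e.g. 0 R 0).
Reflexive (axiom T): yes — every world is R-related to itself.
Transitive (axiom 4): yes — every two-step R-path is closed by a direct edge.
Euclidean (axiom 5): yes — any two successors of a common world are R-related.
So F validates K, D, T, S4, S5. The strongest is S5.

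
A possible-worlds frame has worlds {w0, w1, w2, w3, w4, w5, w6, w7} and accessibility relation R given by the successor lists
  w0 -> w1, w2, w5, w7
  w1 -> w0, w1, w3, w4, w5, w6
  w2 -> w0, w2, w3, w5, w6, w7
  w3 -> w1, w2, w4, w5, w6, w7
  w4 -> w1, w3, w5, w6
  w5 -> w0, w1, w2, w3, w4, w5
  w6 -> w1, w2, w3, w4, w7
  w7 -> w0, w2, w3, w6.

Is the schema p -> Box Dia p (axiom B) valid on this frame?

Yes

The schema B characterises exactly the symmetric frames.
Symmetric: yes — every pair in R has its reverse in R.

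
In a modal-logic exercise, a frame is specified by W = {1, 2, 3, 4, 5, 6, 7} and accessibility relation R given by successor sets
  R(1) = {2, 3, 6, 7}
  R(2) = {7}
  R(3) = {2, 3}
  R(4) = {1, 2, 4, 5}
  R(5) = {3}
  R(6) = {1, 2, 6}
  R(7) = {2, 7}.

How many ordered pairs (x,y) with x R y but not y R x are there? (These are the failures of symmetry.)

Enumerating: (1,2), (1,3), (1,7), (3,2), (4,1), (4,2), (4,5), (5,3), (6,2).

9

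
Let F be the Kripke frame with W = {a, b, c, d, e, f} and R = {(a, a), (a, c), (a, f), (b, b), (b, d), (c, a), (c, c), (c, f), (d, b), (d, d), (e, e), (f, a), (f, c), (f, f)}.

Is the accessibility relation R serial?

Yes

Serial: yes — every world has a successor (e.g. a R a).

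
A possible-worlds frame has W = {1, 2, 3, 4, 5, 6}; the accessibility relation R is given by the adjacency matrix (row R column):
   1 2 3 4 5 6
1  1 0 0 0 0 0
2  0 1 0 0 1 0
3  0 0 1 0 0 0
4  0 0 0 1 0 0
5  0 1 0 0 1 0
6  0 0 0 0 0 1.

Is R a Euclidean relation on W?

Euclidean: yes — any two successors of a common world are R-related.

Yes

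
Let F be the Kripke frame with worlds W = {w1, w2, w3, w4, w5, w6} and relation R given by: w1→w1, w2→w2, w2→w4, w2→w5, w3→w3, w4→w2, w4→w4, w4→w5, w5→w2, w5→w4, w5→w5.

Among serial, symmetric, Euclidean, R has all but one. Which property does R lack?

serial

Serial: no — w6 has no R-successor.
Symmetric: yes — every pair in R has its reverse in R.
Euclidean: yes — any two successors of a common world are R-related.
Only serial fails.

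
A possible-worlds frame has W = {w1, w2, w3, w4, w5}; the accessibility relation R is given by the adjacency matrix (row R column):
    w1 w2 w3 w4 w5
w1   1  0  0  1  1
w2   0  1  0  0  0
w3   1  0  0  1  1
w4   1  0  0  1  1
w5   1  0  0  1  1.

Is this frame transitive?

Transitive: yes — every two-step R-path is closed by a direct edge.

Yes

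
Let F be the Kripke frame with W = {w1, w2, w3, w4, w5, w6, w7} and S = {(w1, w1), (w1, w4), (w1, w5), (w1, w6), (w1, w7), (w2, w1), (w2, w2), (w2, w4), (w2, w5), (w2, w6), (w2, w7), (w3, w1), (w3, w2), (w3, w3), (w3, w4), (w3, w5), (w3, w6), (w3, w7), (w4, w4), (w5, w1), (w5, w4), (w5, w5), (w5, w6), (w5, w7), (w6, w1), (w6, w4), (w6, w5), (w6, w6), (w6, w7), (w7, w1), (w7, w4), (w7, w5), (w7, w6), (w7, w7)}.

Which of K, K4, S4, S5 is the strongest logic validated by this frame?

Transitive (axiom 4): yes — every two-step S-path is closed by a direct edge.
Reflexive (axiom T): yes — every world is S-related to itself.
Euclidean (axiom 5): no — w1 S w4 and w1 S w5, but not w4 S w5.
So F validates K, K4, S4; S5 would additionally require S to be Euclidean. The strongest is S4.

S4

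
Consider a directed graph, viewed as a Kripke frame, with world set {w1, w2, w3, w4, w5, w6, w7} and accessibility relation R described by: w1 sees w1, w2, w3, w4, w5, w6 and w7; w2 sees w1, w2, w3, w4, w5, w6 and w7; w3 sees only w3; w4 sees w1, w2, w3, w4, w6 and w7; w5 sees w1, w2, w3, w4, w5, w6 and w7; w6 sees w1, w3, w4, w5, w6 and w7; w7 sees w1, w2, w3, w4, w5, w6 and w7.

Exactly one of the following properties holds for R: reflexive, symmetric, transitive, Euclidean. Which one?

reflexive

Reflexive: yes — every world is R-related to itself.
Symmetric: no — w1 R w3 but not w3 R w1.
Transitive: no — w4 R w1 and w1 R w5, but not w4 R w5.
Euclidean: no — w1 R w3 and w1 R w2, but not w3 R w2.
Only reflexive holds.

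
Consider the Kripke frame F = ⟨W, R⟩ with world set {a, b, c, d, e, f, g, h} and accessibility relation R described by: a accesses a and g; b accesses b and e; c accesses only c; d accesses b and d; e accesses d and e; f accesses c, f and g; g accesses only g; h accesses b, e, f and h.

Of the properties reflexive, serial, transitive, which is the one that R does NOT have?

Reflexive: yes — every world is R-related to itself.
Serial: yes — every world has a successor (e.g. a R a).
Transitive: no — b R e and e R d, but not b R d.
Only transitive fails.

transitive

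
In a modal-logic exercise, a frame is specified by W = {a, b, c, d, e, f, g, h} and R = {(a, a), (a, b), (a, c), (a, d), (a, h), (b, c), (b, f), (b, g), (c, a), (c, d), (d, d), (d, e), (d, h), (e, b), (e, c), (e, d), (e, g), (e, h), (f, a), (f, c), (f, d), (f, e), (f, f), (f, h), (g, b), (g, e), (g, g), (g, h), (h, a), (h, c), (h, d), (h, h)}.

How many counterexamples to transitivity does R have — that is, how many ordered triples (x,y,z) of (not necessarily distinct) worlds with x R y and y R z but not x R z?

Enumerating: (a,b,f), (a,b,g), (a,d,e), (b,c,a), (b,c,d), (b,f,a), (b,f,d), (b,f,e), (b,f,h), (b,g,b), (b,g,e), (b,g,h), … and 27 more.
Total: 39.

39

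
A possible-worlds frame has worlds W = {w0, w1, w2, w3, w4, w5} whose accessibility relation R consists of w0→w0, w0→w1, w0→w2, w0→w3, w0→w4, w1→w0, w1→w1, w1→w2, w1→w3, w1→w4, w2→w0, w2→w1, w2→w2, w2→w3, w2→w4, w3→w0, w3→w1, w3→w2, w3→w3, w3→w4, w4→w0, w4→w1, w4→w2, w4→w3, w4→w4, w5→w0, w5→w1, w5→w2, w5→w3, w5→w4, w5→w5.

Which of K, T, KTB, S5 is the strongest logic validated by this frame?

T

Reflexive (axiom T): yes — every world is R-related to itself.
Symmetric (axiom B): no — w5 R w0 but not w0 R w5.
Euclidean (axiom 5): no — w5 R w0 and w5 R w5, but not w0 R w5.
So F validates K, T; KTB would additionally require R to be symmetric. The strongest is T.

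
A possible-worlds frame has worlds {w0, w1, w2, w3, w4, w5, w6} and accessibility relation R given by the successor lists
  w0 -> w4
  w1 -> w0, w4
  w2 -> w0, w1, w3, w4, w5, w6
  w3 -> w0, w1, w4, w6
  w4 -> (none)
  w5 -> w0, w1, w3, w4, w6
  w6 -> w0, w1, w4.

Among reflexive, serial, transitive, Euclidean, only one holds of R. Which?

Reflexive: no — w0 is not related to itself.
Serial: no — w4 has no R-successor.
Transitive: yes — every two-step R-path is closed by a direct edge.
Euclidean: no — w1 R w4 and w1 R w0, but not w4 R w0.
Only transitive holds.

transitive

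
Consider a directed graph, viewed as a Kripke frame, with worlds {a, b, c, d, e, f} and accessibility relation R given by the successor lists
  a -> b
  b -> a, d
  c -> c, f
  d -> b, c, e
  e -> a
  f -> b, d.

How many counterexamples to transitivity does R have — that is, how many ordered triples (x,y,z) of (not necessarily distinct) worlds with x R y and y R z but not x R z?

16

Enumerating: (a,b,a), (a,b,d), (b,a,b), (b,d,b), (b,d,c), (b,d,e), (c,f,b), (c,f,d), (d,b,a), (d,b,d), (d,c,f), (d,e,a), (e,a,b), (f,b,a), (f,d,c), (f,d,e).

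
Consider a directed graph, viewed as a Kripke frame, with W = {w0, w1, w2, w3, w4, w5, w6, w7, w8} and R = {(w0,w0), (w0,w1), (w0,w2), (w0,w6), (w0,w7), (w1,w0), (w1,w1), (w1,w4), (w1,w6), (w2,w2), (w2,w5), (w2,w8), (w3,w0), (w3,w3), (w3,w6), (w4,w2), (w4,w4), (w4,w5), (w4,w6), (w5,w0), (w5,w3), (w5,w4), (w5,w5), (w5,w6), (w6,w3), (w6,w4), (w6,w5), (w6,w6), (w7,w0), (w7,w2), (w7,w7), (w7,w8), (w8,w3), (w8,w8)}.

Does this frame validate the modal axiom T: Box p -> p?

Yes

Axiom T corresponds to the accessibility relation being reflexive.
Reflexive: yes — every world is R-related to itself.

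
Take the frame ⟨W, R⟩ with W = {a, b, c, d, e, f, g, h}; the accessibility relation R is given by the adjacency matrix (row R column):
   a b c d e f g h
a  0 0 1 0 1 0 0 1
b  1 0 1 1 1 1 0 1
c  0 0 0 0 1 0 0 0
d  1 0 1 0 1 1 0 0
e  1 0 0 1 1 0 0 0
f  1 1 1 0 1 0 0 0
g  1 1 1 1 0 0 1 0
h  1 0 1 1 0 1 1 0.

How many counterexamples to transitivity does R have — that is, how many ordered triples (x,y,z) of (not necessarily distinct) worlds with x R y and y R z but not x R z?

Enumerating: (a,e,a), (a,e,d), (a,h,a), (a,h,d), (a,h,f), (a,h,g), (b,f,b), (b,h,g), (c,e,a), (c,e,d), (d,a,h), (d,e,d), … and 25 more.
Total: 37.

37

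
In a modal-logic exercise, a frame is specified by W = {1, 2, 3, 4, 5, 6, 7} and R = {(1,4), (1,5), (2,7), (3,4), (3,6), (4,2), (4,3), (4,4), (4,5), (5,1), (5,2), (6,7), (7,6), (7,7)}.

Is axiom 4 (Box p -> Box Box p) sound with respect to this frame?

Axiom 4 corresponds to the accessibility relation being transitive.
Transitive: no — 1 R 4 and 4 R 2, but not 1 R 2.

No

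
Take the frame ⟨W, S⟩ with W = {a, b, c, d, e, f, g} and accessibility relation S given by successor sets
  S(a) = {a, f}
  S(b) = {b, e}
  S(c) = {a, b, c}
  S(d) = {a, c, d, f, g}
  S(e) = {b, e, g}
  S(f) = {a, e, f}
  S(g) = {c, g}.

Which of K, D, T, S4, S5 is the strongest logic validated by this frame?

T

Serial (axiom D): yes — every world has a successor (e.g. a S a).
Reflexive (axiom T): yes — every world is S-related to itself.
Transitive (axiom 4): no — a S f and f S e, but not a S e.
Euclidean (axiom 5): no — c S a and c S b, but not a S b.
So F validates K, D, T; S4 would additionally require S to be transitive. The strongest is T.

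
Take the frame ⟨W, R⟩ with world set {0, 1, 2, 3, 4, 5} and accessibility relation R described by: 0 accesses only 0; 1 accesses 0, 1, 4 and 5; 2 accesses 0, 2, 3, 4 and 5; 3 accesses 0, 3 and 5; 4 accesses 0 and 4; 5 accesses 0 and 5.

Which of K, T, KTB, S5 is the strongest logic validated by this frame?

Reflexive (axiom T): yes — every world is R-related to itself.
Symmetric (axiom B): no — 1 R 0 but not 0 R 1.
Euclidean (axiom 5): no — 1 R 0 and 1 R 4, but not 0 R 4.
So F validates K, T; KTB would additionally require R to be symmetric. The strongest is T.

T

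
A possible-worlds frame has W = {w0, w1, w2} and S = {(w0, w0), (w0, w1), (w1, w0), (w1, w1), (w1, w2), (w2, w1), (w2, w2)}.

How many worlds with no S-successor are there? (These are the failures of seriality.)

S is serial; there are no such worlds.

0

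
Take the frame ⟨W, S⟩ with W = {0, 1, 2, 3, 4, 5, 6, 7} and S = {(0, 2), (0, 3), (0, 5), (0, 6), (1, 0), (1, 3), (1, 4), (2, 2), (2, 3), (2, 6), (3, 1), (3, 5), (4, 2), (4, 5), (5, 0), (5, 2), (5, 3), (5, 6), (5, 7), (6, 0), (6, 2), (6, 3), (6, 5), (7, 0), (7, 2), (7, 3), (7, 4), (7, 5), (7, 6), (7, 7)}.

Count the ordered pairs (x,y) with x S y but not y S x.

Enumerating: (0,2), (0,3), (1,0), (1,4), (2,3), (4,2), (4,5), (5,2), (6,3), (7,0), (7,2), (7,3), (7,4), (7,6).

14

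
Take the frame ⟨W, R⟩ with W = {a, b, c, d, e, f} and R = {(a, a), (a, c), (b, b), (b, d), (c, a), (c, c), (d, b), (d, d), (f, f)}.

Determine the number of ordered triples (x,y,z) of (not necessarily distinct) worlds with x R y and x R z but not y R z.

0

R is Euclidean; there are no such tuples.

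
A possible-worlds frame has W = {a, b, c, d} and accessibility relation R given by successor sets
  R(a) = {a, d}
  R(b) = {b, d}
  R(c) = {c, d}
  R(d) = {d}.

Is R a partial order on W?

Reflexive: yes — every world is R-related to itself.
Transitive: yes — every two-step R-path is closed by a direct edge.
Antisymmetric: yes — no distinct pair is related both ways.
So R is a partial order.

Yes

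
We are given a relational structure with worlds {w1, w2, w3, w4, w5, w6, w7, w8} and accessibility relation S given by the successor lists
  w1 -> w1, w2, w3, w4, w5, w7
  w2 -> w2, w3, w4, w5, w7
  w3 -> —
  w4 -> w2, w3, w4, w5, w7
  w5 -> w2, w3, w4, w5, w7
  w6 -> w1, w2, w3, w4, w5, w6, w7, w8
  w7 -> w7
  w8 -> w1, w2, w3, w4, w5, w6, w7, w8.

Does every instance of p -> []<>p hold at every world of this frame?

No

Axiom B corresponds to the accessibility relation being symmetric.
Symmetric: no — w1 S w2 but not w2 S w1.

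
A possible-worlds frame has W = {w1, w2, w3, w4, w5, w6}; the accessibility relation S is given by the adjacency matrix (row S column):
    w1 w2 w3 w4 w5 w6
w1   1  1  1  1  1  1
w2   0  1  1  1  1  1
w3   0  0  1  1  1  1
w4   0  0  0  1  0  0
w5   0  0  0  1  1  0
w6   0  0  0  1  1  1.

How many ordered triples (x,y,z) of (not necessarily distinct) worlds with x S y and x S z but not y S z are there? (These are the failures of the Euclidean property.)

Enumerating: (w1,w2,w1), (w1,w3,w1), (w1,w3,w2), (w1,w4,w1), (w1,w4,w2), (w1,w4,w3), (w1,w4,w5), (w1,w4,w6), (w1,w5,w1), (w1,w5,w2), (w1,w5,w3), (w1,w5,w6), … and 23 more.
Total: 35.

35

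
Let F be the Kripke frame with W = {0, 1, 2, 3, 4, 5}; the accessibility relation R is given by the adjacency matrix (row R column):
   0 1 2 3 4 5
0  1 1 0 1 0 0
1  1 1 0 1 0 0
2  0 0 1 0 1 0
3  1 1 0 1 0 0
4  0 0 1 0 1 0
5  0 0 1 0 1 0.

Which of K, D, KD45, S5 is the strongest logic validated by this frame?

Serial (axiom D): yes — every world has a successor (e.g. 0 R 0).
Euclidean (axiom 5): yes — any two successors of a common world are R-related.
Transitive (axiom 4): yes — every two-step R-path is closed by a direct edge.
Reflexive (axiom T): no — 5 is not related to itself.
So F validates K, D, KD45; S5 would additionally require R to be reflexive. The strongest is KD45.

KD45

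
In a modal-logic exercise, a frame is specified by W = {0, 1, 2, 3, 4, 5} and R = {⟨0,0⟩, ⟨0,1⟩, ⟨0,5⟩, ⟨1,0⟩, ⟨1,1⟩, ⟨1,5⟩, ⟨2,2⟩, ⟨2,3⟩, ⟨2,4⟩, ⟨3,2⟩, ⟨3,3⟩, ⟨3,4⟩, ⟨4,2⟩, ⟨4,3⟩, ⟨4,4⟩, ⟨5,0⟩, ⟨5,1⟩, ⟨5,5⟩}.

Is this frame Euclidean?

Yes

Euclidean: yes — any two successors of a common world are R-related.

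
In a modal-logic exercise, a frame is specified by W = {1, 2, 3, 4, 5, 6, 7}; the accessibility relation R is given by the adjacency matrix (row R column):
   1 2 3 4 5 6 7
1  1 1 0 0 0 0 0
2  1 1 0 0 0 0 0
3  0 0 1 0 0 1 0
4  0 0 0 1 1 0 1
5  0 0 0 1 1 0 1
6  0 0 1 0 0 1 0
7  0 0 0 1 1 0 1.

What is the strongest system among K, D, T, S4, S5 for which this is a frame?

Serial (axiom D): yes — every world has a successor (e.g. 1 R 1).
Reflexive (axiom T): yes — every world is R-related to itself.
Transitive (axiom 4): yes — every two-step R-path is closed by a direct edge.
Euclidean (axiom 5): yes — any two successors of a common world are R-related.
So F validates K, D, T, S4, S5. The strongest is S5.

S5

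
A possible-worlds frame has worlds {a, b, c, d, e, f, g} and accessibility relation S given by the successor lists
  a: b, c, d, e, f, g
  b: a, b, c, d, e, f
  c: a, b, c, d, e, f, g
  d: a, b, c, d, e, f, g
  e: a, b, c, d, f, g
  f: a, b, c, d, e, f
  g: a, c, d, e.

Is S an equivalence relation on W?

No

Reflexive: no — a is not related to itself.
Symmetric: yes — every pair in S has its reverse in S.
Transitive: no — b S a and a S g, but not b S g.
So S is not an equivalence relation.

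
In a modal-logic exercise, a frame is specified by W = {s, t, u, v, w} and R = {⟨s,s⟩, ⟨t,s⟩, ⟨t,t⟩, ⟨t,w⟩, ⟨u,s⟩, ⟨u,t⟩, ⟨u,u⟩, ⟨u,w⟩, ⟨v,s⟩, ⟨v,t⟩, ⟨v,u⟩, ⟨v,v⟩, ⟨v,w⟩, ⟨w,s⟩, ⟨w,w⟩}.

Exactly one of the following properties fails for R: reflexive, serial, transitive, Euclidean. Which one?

Euclidean

Reflexive: yes — every world is R-related to itself.
Serial: yes — every world has a successor (e.g. s R s).
Transitive: yes — every two-step R-path is closed by a direct edge.
Euclidean: no — t R s and t R w, but not s R w.
Only Euclidean fails.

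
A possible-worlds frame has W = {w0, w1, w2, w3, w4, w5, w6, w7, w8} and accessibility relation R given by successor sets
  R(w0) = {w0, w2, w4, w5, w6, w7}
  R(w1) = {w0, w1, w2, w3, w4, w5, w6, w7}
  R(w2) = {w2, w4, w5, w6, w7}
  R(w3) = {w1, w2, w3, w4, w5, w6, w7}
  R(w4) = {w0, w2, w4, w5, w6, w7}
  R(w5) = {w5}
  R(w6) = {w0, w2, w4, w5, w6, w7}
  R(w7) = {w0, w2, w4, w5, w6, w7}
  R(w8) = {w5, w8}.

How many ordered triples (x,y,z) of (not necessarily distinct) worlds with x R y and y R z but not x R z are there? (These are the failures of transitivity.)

7

Enumerating: (w2,w4,w0), (w2,w6,w0), (w2,w7,w0), (w3,w1,w0), (w3,w4,w0), (w3,w6,w0), (w3,w7,w0).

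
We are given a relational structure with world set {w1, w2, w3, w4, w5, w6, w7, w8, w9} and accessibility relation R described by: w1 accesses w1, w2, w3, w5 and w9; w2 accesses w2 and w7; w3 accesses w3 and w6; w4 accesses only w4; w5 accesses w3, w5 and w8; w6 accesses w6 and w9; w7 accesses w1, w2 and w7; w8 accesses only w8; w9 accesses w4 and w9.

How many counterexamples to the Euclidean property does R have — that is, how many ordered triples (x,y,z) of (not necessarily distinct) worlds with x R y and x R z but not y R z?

24

Enumerating: (w1,w2,w1), (w1,w2,w3), (w1,w2,w5), (w1,w2,w9), (w1,w3,w1), (w1,w3,w2), (w1,w3,w5), (w1,w3,w9), (w1,w5,w1), (w1,w5,w2), (w1,w5,w9), (w1,w9,w1), … and 12 more.
Total: 24.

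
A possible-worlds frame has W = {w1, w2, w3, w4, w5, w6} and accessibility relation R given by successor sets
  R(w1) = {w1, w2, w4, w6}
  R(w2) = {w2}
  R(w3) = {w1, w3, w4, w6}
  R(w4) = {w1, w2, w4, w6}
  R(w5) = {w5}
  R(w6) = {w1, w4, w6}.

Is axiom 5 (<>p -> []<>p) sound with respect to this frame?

No

Axiom 5 corresponds to the accessibility relation being Euclidean.
Euclidean: no — w1 R w2 and w1 R w4, but not w2 R w4.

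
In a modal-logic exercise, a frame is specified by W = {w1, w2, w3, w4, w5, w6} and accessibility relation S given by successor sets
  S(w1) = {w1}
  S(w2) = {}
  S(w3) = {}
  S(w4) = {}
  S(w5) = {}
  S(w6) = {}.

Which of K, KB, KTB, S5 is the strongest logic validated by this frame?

Symmetric (axiom B): yes — every pair in S has its reverse in S.
Reflexive (axiom T): no — w2 is not related to itself.
Euclidean (axiom 5): yes — any two successors of a common world are S-related.
So F validates K, KB; KTB would additionally require S to be reflexive. The strongest is KB.

KB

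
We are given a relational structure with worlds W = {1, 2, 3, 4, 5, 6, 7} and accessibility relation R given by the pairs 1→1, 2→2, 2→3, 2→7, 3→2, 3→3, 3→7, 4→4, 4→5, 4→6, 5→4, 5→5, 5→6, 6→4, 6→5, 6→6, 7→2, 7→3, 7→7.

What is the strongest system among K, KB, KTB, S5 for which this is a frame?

S5

Symmetric (axiom B): yes — every pair in R has its reverse in R.
Reflexive (axiom T): yes — every world is R-related to itself.
Euclidean (axiom 5): yes — any two successors of a common world are R-related.
So F validates K, KB, KTB, S5. The strongest is S5.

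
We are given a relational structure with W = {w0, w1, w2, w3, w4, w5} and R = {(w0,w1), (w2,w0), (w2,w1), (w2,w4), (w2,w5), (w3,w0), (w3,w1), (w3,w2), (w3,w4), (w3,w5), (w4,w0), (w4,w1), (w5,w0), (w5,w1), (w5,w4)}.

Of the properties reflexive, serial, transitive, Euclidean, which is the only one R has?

transitive

Reflexive: no — w0 is not related to itself.
Serial: no — w1 has no R-successor.
Transitive: yes — every two-step R-path is closed by a direct edge.
Euclidean: no — w2 R w0 and w2 R w4, but not w0 R w4.
Only transitive holds.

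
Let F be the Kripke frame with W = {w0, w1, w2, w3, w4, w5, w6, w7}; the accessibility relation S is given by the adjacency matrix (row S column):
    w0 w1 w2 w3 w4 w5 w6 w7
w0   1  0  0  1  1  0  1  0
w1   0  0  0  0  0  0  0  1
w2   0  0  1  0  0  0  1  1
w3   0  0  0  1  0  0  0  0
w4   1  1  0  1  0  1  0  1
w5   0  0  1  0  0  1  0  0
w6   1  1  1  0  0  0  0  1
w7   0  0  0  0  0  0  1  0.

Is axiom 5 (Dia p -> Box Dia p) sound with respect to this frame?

No

Axiom 5 corresponds to the accessibility relation being Euclidean.
Euclidean: no — w0 S w3 and w0 S w4, but not w3 S w4.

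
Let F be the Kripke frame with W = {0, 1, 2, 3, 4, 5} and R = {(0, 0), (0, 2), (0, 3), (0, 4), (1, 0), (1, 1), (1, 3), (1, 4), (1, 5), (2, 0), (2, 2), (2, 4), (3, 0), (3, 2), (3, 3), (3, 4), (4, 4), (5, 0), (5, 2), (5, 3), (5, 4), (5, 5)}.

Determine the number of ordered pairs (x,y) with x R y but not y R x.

12

Enumerating: (0,4), (1,0), (1,3), (1,4), (1,5), (2,4), (3,2), (3,4), (5,0), (5,2), (5,3), (5,4).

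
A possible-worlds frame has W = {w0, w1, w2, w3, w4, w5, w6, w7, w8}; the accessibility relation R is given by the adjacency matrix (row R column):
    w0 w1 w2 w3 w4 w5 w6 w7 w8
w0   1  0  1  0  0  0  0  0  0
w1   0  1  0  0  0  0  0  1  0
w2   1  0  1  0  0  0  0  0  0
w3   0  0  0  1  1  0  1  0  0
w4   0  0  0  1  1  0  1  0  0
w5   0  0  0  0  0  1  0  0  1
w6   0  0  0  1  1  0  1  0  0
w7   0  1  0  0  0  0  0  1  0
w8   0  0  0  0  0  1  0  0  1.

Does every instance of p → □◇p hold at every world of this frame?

By correspondence theory, B is valid on a frame iff R is symmetric.
Symmetric: yes — every pair in R has its reverse in R.

Yes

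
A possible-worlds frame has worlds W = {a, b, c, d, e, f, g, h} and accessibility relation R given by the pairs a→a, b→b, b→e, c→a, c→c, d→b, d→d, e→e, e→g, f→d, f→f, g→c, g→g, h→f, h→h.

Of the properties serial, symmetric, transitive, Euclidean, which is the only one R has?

Serial: yes — every world has a successor (e.g. a R a).
Symmetric: no — b R e but not e R b.
Transitive: no — b R e and e R g, but not b R g.
Euclidean: no — b R e and b R b, but not e R b.
Only serial holds.

serial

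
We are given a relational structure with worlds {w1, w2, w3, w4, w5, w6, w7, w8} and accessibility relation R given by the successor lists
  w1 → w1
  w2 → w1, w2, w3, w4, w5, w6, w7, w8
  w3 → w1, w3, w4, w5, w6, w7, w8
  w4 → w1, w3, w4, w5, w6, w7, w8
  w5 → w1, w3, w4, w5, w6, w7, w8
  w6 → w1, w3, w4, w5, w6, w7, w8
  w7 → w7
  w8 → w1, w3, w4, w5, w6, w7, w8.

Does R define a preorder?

Reflexive: yes — every world is R-related to itself.
Transitive: yes — every two-step R-path is closed by a direct edge.
So R is a preorder.

Yes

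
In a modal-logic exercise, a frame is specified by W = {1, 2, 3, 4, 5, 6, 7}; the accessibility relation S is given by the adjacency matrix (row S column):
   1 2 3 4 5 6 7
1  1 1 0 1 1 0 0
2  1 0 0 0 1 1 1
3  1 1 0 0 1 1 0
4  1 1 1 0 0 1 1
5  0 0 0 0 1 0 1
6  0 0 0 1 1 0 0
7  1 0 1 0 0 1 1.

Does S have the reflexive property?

Reflexive: no — 2 is not related to itself.

No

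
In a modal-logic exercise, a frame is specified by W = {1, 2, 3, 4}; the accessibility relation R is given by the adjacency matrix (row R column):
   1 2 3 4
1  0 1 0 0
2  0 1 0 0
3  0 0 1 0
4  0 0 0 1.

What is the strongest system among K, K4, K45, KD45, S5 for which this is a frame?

KD45

Transitive (axiom 4): yes — every two-step R-path is closed by a direct edge.
Euclidean (axiom 5): yes — any two successors of a common world are R-related.
Serial (axiom D): yes — every world has a successor (e.g. 1 R 2).
Reflexive (axiom T): no — 1 is not related to itself.
So F validates K, K4, K45, KD45; S5 would additionally require R to be reflexive. The strongest is KD45.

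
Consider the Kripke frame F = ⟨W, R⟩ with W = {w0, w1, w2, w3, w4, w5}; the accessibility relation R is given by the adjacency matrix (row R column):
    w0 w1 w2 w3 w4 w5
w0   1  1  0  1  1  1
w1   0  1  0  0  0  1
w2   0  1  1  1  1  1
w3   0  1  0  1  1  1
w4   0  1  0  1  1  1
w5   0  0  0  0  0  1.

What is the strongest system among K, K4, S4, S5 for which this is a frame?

S4

Transitive (axiom 4): yes — every two-step R-path is closed by a direct edge.
Reflexive (axiom T): yes — every world is R-related to itself.
Euclidean (axiom 5): no — w0 R w1 and w0 R w3, but not w1 R w3.
So F validates K, K4, S4; S5 would additionally require R to be Euclidean. The strongest is S4.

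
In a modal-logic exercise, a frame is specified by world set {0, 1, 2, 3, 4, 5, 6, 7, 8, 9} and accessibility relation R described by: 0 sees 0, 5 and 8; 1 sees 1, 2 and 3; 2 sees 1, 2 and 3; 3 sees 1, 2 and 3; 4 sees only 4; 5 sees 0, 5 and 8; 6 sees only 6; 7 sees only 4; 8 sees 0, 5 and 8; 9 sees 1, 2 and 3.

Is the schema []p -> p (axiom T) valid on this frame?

The schema T characterises exactly the reflexive frames.
Reflexive: no — 7 is not related to itself.

No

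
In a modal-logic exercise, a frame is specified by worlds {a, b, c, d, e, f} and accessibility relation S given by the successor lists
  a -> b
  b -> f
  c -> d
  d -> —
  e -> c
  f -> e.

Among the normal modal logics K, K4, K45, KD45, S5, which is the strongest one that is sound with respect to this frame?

K

Transitive (axiom 4): no — a S b and b S f, but not a S f.
Euclidean (axiom 5): no — a S b and a S b, but not b S b.
Serial (axiom D): no — d has no S-successor.
Reflexive (axiom T): no — a is not related to itself.
So F validates K; K4 would additionally require S to be transitive. The strongest is K.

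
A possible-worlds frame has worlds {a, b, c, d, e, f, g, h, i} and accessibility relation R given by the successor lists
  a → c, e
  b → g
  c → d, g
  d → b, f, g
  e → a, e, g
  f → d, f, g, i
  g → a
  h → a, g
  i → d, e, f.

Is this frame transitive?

No

Transitive: no — a R c and c R d, but not a R d.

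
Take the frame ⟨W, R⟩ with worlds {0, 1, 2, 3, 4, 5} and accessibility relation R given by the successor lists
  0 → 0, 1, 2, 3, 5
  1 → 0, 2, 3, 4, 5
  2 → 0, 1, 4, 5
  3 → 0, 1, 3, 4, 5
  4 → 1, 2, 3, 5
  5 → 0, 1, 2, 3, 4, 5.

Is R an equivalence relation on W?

No

Reflexive: no — 1 is not related to itself.
Symmetric: yes — every pair in R has its reverse in R.
Transitive: no — 0 R 1 and 1 R 4, but not 0 R 4.
So R is not an equivalence relation.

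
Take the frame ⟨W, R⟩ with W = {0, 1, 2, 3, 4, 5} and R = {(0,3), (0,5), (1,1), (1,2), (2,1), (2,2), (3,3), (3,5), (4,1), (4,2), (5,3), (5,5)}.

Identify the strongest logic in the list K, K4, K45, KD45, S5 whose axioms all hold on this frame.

KD45

Transitive (axiom 4): yes — every two-step R-path is closed by a direct edge.
Euclidean (axiom 5): yes — any two successors of a common world are R-related.
Serial (axiom D): yes — every world has a successor (e.g. 0 R 3).
Reflexive (axiom T): no — 0 is not related to itself.
So F validates K, K4, K45, KD45; S5 would additionally require R to be reflexive. The strongest is KD45.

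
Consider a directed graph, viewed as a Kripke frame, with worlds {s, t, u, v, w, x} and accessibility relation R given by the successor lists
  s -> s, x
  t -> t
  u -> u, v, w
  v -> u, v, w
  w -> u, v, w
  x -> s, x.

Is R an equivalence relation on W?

Yes

Reflexive: yes — every world is R-related to itself.
Symmetric: yes — every pair in R has its reverse in R.
Transitive: yes — every two-step R-path is closed by a direct edge.
So R is an equivalence relation.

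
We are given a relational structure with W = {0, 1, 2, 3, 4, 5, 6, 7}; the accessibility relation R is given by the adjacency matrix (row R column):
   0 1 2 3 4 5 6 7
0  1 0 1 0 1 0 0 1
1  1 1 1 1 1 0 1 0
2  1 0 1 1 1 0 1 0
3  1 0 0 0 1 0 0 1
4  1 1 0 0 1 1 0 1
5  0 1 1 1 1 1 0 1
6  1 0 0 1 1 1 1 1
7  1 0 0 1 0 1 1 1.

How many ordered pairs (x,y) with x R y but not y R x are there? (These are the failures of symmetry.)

Enumerating: (1,0), (1,2), (1,3), (1,6), (2,3), (2,4), (2,6), (3,0), (3,4), (4,7), (5,1), (5,2), (5,3), (6,0), (6,3), (6,4), (6,5).

17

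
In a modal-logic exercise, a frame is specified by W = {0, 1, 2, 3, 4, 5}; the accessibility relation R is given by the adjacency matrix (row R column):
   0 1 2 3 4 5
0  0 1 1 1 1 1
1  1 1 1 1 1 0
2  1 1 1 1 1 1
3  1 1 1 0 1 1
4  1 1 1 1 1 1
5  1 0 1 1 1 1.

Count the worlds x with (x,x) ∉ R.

Enumerating: 0, 3.

2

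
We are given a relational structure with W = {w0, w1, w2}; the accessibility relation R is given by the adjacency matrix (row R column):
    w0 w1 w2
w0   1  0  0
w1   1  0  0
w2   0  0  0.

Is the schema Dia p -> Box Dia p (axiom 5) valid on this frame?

The schema 5 characterises exactly the Euclidean frames.
Euclidean: yes — any two successors of a common world are R-related.

Yes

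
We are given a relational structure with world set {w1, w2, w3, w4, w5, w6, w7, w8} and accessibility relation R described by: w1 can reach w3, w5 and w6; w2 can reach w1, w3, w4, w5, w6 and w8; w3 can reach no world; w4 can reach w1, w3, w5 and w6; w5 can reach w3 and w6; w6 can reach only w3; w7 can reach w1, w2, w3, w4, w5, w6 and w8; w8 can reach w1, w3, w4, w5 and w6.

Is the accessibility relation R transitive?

Transitive: yes — every two-step R-path is closed by a direct edge.

Yes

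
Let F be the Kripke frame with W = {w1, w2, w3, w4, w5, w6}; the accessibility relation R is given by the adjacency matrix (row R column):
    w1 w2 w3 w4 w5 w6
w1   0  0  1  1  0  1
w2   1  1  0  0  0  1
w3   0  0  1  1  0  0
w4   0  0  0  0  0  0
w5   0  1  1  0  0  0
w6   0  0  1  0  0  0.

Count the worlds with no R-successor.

Enumerating: w4.

1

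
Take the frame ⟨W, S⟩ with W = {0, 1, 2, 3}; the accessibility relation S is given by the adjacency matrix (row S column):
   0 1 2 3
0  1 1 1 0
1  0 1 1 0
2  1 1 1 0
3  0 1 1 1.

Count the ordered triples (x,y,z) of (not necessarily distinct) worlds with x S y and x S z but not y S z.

4

Enumerating: (0,1,0), (2,1,0), (3,1,3), (3,2,3).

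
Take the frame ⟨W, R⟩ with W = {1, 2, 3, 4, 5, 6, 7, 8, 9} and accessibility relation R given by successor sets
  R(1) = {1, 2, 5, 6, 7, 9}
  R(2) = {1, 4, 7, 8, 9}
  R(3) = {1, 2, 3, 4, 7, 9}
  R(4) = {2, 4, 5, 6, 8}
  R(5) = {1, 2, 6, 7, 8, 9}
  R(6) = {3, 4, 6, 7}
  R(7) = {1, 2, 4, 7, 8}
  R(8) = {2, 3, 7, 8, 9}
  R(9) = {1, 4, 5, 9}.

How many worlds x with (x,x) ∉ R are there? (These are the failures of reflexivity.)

Enumerating: 2, 5.

2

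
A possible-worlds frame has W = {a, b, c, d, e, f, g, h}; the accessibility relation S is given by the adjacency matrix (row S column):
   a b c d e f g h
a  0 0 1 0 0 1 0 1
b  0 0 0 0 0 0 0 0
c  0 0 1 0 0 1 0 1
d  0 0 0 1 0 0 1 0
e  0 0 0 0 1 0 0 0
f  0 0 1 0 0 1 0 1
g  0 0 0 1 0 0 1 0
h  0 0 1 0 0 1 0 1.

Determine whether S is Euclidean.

Euclidean: yes — any two successors of a common world are S-related.

Yes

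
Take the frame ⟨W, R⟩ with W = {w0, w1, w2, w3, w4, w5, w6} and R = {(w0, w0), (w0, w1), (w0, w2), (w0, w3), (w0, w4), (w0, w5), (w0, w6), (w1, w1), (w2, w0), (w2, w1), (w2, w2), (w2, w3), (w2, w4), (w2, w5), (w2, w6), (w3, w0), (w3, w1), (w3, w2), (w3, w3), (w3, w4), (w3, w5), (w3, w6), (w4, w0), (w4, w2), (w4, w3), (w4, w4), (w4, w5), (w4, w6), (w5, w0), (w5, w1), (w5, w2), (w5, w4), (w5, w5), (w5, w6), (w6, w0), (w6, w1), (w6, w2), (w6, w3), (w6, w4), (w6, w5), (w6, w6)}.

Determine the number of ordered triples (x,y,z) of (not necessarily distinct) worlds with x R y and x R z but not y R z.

Enumerating: (w0,w1,w0), (w0,w1,w2), (w0,w1,w3), (w0,w1,w4), (w0,w1,w5), (w0,w1,w6), (w0,w4,w1), (w0,w5,w3), (w2,w1,w0), (w2,w1,w2), (w2,w1,w3), (w2,w1,w4), … and 27 more.
Total: 39.

39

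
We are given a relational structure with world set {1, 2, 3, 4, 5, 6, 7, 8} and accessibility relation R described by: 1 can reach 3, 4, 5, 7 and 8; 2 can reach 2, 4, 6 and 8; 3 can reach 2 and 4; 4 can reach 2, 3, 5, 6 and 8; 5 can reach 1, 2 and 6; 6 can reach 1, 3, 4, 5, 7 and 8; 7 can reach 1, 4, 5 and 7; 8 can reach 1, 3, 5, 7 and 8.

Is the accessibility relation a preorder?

No

Reflexive: no — 1 is not related to itself.
Transitive: no — 1 R 3 and 3 R 2, but not 1 R 2.
So R is not a preorder.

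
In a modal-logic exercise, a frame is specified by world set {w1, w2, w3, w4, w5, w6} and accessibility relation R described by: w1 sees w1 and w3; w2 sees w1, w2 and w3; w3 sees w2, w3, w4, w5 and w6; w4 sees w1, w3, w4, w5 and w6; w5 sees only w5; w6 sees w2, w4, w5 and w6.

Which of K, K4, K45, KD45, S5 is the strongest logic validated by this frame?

Transitive (axiom 4): no — w1 R w3 and w3 R w2, but not w1 R w2.
Euclidean (axiom 5): no — w2 R w3 and w2 R w1, but not w3 R w1.
Serial (axiom D): yes — every world has a successor (e.g. w1 R w1).
Reflexive (axiom T): yes — every world is R-related to itself.
So F validates K; K4 would additionally require R to be transitive. The strongest is K.

K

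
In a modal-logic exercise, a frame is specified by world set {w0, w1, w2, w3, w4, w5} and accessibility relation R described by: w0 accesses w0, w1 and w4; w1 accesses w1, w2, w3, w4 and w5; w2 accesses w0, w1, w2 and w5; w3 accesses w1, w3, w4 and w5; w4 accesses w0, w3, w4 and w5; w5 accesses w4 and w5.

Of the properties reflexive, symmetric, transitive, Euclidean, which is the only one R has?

reflexive

Reflexive: yes — every world is R-related to itself.
Symmetric: no — w0 R w1 but not w1 R w0.
Transitive: no — w0 R w1 and w1 R w2, but not w0 R w2.
Euclidean: no — w0 R w4 and w0 R w1, but not w4 R w1.
Only reflexive holds.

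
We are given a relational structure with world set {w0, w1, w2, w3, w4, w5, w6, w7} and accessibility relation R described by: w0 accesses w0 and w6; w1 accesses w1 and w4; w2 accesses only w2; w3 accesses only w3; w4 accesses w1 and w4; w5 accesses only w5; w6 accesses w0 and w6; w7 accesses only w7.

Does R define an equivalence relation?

Reflexive: yes — every world is R-related to itself.
Symmetric: yes — every pair in R has its reverse in R.
Transitive: yes — every two-step R-path is closed by a direct edge.
So R is an equivalence relation.

Yes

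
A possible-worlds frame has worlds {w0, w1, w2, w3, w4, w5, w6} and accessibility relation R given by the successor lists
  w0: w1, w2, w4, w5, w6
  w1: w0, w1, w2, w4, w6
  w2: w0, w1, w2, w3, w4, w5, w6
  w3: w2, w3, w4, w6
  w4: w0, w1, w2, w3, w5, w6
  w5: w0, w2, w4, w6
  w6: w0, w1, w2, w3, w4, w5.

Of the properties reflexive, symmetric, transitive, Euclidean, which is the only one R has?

Reflexive: no — w0 is not related to itself.
Symmetric: yes — every pair in R has its reverse in R.
Transitive: no — w0 R w2 and w2 R w3, but not w0 R w3.
Euclidean: no — w0 R w1 and w0 R w5, but not w1 R w5.
Only symmetric holds.

symmetric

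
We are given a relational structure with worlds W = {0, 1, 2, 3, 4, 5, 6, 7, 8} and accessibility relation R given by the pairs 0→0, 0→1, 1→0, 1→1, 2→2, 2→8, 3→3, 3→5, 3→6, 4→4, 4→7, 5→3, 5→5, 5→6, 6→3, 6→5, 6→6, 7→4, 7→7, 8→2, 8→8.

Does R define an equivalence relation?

Yes

Reflexive: yes — every world is R-related to itself.
Symmetric: yes — every pair in R has its reverse in R.
Transitive: yes — every two-step R-path is closed by a direct edge.
So R is an equivalence relation.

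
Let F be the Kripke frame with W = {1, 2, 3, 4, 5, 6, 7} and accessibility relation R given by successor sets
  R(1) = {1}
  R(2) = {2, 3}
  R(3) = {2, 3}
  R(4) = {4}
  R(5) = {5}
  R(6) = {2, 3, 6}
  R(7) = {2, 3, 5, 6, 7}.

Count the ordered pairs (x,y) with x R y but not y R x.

Enumerating: (6,2), (6,3), (7,2), (7,3), (7,5), (7,6).

6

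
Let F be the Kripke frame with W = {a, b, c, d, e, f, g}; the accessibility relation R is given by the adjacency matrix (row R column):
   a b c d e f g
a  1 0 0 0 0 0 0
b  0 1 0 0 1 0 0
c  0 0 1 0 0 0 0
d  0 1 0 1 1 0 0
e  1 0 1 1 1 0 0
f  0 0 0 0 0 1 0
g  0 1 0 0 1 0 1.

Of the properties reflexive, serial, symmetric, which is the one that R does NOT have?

symmetric

Reflexive: yes — every world is R-related to itself.
Serial: yes — every world has a successor (e.g. a R a).
Symmetric: no — b R e but not e R b.
Only symmetric fails.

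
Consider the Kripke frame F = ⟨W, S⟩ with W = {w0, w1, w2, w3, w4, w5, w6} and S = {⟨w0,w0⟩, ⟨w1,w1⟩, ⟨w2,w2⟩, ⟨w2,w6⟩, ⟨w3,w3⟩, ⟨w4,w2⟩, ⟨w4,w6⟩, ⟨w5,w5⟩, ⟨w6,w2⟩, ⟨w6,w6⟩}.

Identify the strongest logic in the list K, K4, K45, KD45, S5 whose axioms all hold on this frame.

KD45

Transitive (axiom 4): yes — every two-step S-path is closed by a direct edge.
Euclidean (axiom 5): yes — any two successors of a common world are S-related.
Serial (axiom D): yes — every world has a successor (e.g. w0 S w0).
Reflexive (axiom T): no — w4 is not related to itself.
So F validates K, K4, K45, KD45; S5 would additionally require S to be reflexive. The strongest is KD45.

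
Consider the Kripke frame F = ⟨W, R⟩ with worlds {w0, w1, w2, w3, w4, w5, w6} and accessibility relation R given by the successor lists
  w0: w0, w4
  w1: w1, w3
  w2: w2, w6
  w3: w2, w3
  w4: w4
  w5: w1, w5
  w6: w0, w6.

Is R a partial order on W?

Reflexive: yes — every world is R-related to itself.
Transitive: no — w1 R w3 and w3 R w2, but not w1 R w2.
Antisymmetric: yes — no distinct pair is related both ways.
So R is not a partial order.

No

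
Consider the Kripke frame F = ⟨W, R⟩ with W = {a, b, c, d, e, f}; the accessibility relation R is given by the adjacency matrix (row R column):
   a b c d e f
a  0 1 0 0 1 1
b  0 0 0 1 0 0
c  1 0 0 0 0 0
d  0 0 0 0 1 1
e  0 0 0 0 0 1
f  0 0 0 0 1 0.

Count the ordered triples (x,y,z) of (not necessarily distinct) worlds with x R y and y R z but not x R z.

Enumerating: (a,b,d), (b,d,e), (b,d,f), (c,a,b), (c,a,e), (c,a,f), (e,f,e), (f,e,f).

8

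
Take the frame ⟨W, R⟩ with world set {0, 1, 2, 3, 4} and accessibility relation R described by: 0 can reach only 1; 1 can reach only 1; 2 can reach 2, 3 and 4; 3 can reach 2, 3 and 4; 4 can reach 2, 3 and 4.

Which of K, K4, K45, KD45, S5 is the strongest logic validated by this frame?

Transitive (axiom 4): yes — every two-step R-path is closed by a direct edge.
Euclidean (axiom 5): yes — any two successors of a common world are R-related.
Serial (axiom D): yes — every world has a successor (e.g. 0 R 1).
Reflexive (axiom T): no — 0 is not related to itself.
So F validates K, K4, K45, KD45; S5 would additionally require R to be reflexive. The strongest is KD45.

KD45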